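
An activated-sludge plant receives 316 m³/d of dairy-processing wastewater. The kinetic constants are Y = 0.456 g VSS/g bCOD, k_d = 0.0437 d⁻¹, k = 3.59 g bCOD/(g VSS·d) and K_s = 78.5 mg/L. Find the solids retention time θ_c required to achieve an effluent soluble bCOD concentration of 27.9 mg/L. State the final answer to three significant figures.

At the target effluent, Y k S/(K_s+S) = 0.456×3.59×27.9/106.4 = 0.4293 d⁻¹.
Then 1/θ_c = μ − k_d = 0.4293 − 0.0437 = 0.3856 d⁻¹, giving θ_c = 2.594 d.

θ_c ≈ 2.59 d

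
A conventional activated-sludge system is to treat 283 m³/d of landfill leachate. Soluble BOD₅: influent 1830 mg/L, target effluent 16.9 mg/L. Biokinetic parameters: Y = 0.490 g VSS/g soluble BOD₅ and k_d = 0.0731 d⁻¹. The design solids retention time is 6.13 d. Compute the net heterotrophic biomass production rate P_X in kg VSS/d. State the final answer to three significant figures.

Correct the yield for decay: Y_obs = Y/(1 + k_d θ_c) = 0.490 / (1 + 0.0731 × 6.13) = 0.490 / 1.448 = 0.3384.
Substrate removed = Q·(S₀ − S) = 283 m³/d × (1830 − 16.9) g/m³ = 5.13×10^5 g/d = 513.1 kg/d.
So the net sludge growth is P_X = 0.3384 × 513.1 = 173.6 kg VSS/d.

P_X ≈ 174 kg VSS/d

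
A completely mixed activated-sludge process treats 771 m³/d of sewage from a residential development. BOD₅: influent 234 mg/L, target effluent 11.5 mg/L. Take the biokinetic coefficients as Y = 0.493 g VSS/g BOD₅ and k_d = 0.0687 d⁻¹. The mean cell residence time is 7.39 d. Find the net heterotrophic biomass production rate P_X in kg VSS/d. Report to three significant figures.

Correct the yield for decay: Y_obs = Y/(1 + k_d θ_c) = 0.493 / (1 + 0.0687 × 7.39) = 0.493 / 1.508 = 0.3270.
Substrate removed = Q·(S₀ − S) = 771 m³/d × (234 − 11.5) g/m³ = 1.72×10^5 g/d = 171.5 kg/d.
P_X = Y_obs · Q(S₀ − S) = 0.3270 × 171.5 = 56.09 kg VSS/d.

P_X ≈ 56.1 kg VSS/d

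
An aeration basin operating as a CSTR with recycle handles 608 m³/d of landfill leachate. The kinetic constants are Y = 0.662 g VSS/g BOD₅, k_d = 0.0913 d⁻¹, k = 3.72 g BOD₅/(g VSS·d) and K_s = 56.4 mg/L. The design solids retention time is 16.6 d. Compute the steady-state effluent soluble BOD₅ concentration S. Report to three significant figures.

For a completely mixed reactor with recycle the Lawrence–McCarty relation gives S = K_s·(1 + k_d·θ_c) / [θ_c·(Y·k − k_d) − 1] = 56.4 × (1 + 0.0913 × 16.6) / [16.6 × (0.662 × 3.72 − 0.0913) − 1] = 141.9 / 38.36 = 3.698 mg/L.

S ≈ 3.70 mg/L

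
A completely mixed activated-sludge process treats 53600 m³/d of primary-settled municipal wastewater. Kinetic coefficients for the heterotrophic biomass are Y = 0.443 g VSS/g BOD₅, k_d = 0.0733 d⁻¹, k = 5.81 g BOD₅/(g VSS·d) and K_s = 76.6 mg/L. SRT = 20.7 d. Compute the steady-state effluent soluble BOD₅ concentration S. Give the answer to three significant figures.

For a completely mixed reactor with recycle the Lawrence–McCarty relation gives S = K_s·(1 + k_d·θ_c) / [θ_c·(Y·k − k_d) − 1] = 76.6 × (1 + 0.0733 × 20.7) / [20.7 × (0.443 × 5.81 − 0.0733) − 1] = 192.8 / 50.76 = 3.799 mg/L.

S ≈ 3.80 mg/L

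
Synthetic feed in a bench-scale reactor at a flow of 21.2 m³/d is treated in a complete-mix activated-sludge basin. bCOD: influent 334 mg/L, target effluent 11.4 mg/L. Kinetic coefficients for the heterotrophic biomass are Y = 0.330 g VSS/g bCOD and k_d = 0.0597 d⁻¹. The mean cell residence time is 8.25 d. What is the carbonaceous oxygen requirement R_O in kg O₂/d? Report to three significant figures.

R_O ≈ 4.69 kg O₂/d

The observed yield is Y_obs = Y/(1 + k_d·θ_c) = 0.330 / (1 + 0.0597 × 8.25) = 0.330 / 1.493 = 0.2211 g VSS per g bCOD removed.
Substrate removed = Q·(S₀ − S) = 21.2 m³/d × (334 − 11.4) g/m³ = 6.84×10^3 g/d = 6.839 kg/d.
Net sludge production P_X = 0.2211 × 6.839 = 1.512 kg VSS/d.
R_O = Q·ΔS − 1.42 P_X = 6.839 − 2.147 = 4.692 kg O₂/d.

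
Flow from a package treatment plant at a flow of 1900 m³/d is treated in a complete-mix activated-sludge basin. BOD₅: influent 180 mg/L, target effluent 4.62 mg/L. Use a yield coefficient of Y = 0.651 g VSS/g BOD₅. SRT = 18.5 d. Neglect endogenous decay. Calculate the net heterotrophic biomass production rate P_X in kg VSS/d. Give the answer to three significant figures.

With endogenous decay neglected, the observed yield equals the true yield: Y_obs = Y = 0.651 g VSS/g BOD₅.
Q·(S₀ − S) = 1900 × (180 − 4.62) × 10⁻³ = 333.2 kg/d removed.
Net biomass production P_X = Y_obs × Q·(S₀ − S) = 0.6510 × 333.2 = 216.9 kg VSS/d.

P_X ≈ 217 kg VSS/d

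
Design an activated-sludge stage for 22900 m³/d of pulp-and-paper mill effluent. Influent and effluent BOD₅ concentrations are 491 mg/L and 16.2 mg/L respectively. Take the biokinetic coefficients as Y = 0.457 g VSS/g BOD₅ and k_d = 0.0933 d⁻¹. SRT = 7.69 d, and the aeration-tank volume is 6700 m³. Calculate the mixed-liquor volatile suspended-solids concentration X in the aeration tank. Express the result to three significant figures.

X ≈ 3320 mg/L

X = Y·Q·ΔS·θ_c / [V·(1 + k_d θ_c)] = 0.457 × 22900 × (491 − 16.2) × 7.69 / [6700 × (1 + 0.0933 × 7.69)] = 3321 mg/L.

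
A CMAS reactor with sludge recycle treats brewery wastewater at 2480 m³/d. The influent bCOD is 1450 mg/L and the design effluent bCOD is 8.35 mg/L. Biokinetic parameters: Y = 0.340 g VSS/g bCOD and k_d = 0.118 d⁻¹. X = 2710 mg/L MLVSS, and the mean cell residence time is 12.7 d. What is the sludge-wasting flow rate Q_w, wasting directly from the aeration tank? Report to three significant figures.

Rearranging the biomass balance for a CMAS with decay, V = Y·Q·ΔS·θ_c / [X·(1+k_d θ_c)] = 0.340 × 2480 × (1450 − 8.35) × 12.7 / [2710 × (1 + 0.118 × 12.7)] = 1.54×10^7 / 6771 = 2280 m³.
Wasting from the aeration tank: Q_w = V / θ_c = 2280 / 12.7 = 179.5 m³/d.

Q_w ≈ 180 m³/d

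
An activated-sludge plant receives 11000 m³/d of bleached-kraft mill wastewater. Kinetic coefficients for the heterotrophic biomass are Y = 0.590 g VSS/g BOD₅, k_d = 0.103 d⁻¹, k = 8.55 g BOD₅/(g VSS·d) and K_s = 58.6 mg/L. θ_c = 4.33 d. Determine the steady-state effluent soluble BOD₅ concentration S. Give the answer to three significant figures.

S ≈ 4.15 mg/L

From the Monod/SRT balance for a CMAS, S = K_s·(1+k_d θ_c)/[θ_c·(Y k − k_d) − 1] = 58.6 × (1 + 0.103 × 4.33) / [4.33 × (0.590 × 8.55 − 0.103) − 1] = 84.74 / 20.40 = 4.154 mg/L.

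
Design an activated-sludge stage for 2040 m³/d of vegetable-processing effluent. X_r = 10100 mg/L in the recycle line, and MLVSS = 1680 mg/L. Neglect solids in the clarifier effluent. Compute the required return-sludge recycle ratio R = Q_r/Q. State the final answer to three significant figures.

Mass balance around the secondary clarifier (neglecting effluent solids): R = X / (X_r − X) = 1680 / (10100 − 1680) = 0.1995.

R ≈ 0.200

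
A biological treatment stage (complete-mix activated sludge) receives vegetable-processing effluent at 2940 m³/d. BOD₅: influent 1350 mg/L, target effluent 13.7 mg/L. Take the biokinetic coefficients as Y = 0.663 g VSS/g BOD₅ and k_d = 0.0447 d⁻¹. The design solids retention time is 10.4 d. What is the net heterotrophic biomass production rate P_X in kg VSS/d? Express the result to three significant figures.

Observed yield with endogenous decay: Y_obs = Y / (1 + k_d·θ_c) = 0.663 / (1 + 0.0447 × 10.4) = 0.663 / 1.465 = 0.4526 g VSS/g BOD₅.
Q·(S₀ − S) = 2940 × (1350 − 13.7) × 10⁻³ = 3929 kg/d removed.
Net biomass production P_X = Y_obs × Q·(S₀ − S) = 0.4526 × 3929 = 1778 kg VSS/d.

P_X ≈ 1780 kg VSS/d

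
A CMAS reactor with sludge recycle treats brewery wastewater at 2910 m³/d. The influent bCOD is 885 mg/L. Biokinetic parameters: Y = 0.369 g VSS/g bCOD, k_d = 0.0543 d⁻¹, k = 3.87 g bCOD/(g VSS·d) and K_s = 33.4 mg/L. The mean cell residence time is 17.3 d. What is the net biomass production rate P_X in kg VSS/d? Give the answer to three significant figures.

P_X ≈ 488 kg VSS/d

From the Monod/SRT balance for a CMAS, S = K_s·(1+k_d θ_c)/[θ_c·(Y k − k_d) − 1] = 33.4 × (1 + 0.0543 × 17.3) / [17.3 × (0.369 × 3.87 − 0.0543) − 1] = 64.78 / 22.77 = 2.845 mg/L.
Observed yield with endogenous decay: Y_obs = Y / (1 + k_d·θ_c) = 0.369 / (1 + 0.0543 × 17.3) = 0.369 / 1.939 = 0.1903 g VSS/g bCOD.
Substrate removed = Q·(S₀ − S) = 2910 m³/d × (885 − 2.85) g/m³ = 2.57×10^6 g/d = 2567 kg/d.
Biomass produced: P_X = Y_obs·Q·ΔS = 0.1903 × 2567 ≈ 488.4 kg VSS/d.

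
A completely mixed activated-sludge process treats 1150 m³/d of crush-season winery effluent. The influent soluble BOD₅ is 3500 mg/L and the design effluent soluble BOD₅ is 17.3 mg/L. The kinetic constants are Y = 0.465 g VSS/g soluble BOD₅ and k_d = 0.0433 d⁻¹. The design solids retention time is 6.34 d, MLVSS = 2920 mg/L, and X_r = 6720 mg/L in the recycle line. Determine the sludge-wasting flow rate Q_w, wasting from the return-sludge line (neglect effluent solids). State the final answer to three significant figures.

Q_w ≈ 217 m³/d

Rearranging the biomass balance for a CMAS with decay, V = Y·Q·ΔS·θ_c / [X·(1+k_d θ_c)] = 0.465 × 1150 × (3500 − 17.3) × 6.34 / [2920 × (1 + 0.0433 × 6.34)] = 1.18×10^7 / 3722 = 3173 m³.
Wasting from the return line (neglecting effluent solids): Q_w = V·X / (θ_c·X_r) = 3173 × 2920 / (6.34 × 6720) = 217.4 m³/d.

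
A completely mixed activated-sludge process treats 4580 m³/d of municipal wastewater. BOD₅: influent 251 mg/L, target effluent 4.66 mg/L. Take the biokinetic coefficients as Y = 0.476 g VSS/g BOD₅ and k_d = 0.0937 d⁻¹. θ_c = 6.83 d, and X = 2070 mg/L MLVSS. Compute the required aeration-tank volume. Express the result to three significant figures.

V ≈ 1080 m³

From the SRT design equation V = Y Q (S₀−S) θ_c / [X (1 + k_d θ_c)] = 0.476 × 4580 × (251 − 4.66) × 6.83 / [2070 × (1 + 0.0937 × 6.83)] = 3.67×10^6 / 3395 = 1080 m³.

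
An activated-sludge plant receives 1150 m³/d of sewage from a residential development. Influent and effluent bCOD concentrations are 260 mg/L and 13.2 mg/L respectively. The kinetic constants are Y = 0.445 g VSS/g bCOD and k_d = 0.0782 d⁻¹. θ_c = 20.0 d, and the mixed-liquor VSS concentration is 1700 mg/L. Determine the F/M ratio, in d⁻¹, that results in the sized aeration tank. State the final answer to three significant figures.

Steady-state biomass mass balance: V·X·(1 + k_d·θ_c) = Y·Q·(S₀ − S)·θ_c, so V = 0.445 × 1150 × (260 − 13.2) × 20.0 / [1700 × (1 + 0.0782 × 20.0)] = 2.53×10^6 / 4359 = 579.5 m³.
Food-to-microorganism ratio F/M = Q S₀ / (V X) = 1150 × 260 / (579.5 × 1700) = 0.3035 d⁻¹.

F/M ≈ 0.303 d⁻¹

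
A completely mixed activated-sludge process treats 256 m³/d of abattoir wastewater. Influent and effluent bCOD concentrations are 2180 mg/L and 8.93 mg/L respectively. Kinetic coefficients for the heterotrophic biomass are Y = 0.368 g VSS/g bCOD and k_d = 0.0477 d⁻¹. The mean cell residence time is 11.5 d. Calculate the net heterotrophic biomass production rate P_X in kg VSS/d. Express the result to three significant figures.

The observed yield is Y_obs = Y/(1 + k_d·θ_c) = 0.368 / (1 + 0.0477 × 11.5) = 0.368 / 1.549 = 0.2376 g VSS per g bCOD removed.
Mass of bCOD removed per day: Q(S₀ − S) = 256 × 2171 g/m³ = 555.8 kg/d.
P_X = Y_obs · Q(S₀ − S) = 0.2376 × 555.8 = 132.1 kg VSS/d.

P_X ≈ 132 kg VSS/d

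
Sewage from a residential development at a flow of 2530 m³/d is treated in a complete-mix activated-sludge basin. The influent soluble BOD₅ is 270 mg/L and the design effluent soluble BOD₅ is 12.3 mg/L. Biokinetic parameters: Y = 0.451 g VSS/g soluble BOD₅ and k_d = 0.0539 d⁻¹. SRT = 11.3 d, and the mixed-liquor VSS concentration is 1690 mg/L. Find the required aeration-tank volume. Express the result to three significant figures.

V ≈ 1220 m³

Rearranging the biomass balance for a CMAS with decay, V = Y·Q·ΔS·θ_c / [X·(1+k_d θ_c)] = 0.451 × 2530 × (270 − 12.3) × 11.3 / [1690 × (1 + 0.0539 × 11.3)] = 3.32×10^6 / 2719 = 1222 m³.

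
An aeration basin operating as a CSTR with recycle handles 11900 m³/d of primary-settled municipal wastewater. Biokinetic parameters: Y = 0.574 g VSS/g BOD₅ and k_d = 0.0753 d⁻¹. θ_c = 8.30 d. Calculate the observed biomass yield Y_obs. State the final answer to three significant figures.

Observed yield with endogenous decay: Y_obs = Y / (1 + k_d·θ_c) = 0.574 / (1 + 0.0753 × 8.30) = 0.574 / 1.625 = 0.3532 g VSS/g BOD₅.

Y_obs ≈ 0.353 g VSS/g BOD₅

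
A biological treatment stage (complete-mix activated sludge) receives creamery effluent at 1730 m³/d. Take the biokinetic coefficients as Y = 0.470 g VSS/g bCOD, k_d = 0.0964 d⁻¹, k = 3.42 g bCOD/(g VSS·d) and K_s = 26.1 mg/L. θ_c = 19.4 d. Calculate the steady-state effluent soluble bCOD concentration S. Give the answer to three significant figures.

Effluent substrate depends only on kinetics and SRT: S = K_s(1 + k_d θ_c) / [θ_c(Yk − k_d) − 1] = 26.1 × (1 + 0.0964 × 19.4) / [19.4 × (0.470 × 3.42 − 0.0964) − 1] = 74.91 / 28.31 = 2.646 mg/L.

S ≈ 2.65 mg/L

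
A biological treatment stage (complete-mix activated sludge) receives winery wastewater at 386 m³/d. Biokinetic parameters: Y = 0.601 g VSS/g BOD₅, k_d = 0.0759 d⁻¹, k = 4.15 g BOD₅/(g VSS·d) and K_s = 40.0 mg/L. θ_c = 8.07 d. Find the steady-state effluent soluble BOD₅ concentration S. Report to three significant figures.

For a completely mixed reactor with recycle the Lawrence–McCarty relation gives S = K_s·(1 + k_d·θ_c) / [θ_c·(Y·k − k_d) − 1] = 40.0 × (1 + 0.0759 × 8.07) / [8.07 × (0.601 × 4.15 − 0.0759) − 1] = 64.50 / 18.52 = 3.484 mg/L.

S ≈ 3.48 mg/L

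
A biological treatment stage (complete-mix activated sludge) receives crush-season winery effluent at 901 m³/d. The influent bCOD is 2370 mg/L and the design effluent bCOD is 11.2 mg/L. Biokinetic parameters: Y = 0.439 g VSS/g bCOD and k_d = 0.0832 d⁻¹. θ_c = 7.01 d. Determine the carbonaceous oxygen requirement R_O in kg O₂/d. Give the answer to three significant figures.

Y_obs = Y / (1 + k_d θ_c) = 0.439 / (1 + 0.0832 × 7.01) = 0.439 / 1.583 = 0.2773.
Substrate removed = Q·(S₀ − S) = 901 m³/d × (2370 − 11.2) g/m³ = 2.13×10^6 g/d = 2125 kg/d.
Net sludge production P_X = 0.2773 × 2125 = 589.3 kg VSS/d.
Carbonaceous O₂ demand = substrate oxidised − cell-mass equivalent = 2125 − 1.42 × 589.3 = 1288 kg O₂/d.

R_O ≈ 1290 kg O₂/d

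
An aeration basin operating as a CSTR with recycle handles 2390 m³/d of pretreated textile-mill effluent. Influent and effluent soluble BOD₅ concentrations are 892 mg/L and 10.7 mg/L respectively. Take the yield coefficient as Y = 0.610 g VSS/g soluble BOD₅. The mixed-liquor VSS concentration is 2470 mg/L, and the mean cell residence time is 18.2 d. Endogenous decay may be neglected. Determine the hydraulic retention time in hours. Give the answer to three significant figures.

V·X = Y·Q·ΔS·θ_c gives V = 0.610 × 2390 × (892 − 10.7) × 18.2 / 2470 = 9467 m³.
HRT = V/Q = 9467 m³ / 2390 m³·d⁻¹ = 3.961 d × 24 = 95.07 h.

τ ≈ 95.1 h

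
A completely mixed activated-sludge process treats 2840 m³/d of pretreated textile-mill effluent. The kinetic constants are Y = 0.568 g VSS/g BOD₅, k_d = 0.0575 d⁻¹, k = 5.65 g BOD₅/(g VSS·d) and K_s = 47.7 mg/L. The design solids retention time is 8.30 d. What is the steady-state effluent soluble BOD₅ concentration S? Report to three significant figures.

From the Monod/SRT balance for a CMAS, S = K_s·(1+k_d θ_c)/[θ_c·(Y k − k_d) − 1] = 47.7 × (1 + 0.0575 × 8.30) / [8.30 × (0.568 × 5.65 − 0.0575) − 1] = 70.46 / 25.16 = 2.801 mg/L.

S ≈ 2.80 mg/L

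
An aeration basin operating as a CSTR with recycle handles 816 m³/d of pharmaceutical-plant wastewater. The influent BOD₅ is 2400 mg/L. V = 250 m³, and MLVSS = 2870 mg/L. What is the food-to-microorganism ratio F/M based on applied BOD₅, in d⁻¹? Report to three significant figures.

F/M ≈ 2.73 d⁻¹

F/M = applied load / biomass = Q·S₀/(V·X) = 816 × 2400 / (250.0 × 2870) = 2.729 d⁻¹.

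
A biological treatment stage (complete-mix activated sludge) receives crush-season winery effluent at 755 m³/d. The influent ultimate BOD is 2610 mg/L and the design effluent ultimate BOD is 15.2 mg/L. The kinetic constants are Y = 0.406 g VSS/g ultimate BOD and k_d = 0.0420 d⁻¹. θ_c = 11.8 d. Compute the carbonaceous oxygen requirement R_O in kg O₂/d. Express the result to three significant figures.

R_O ≈ 1200 kg O₂/d

The observed yield is Y_obs = Y/(1 + k_d·θ_c) = 0.406 / (1 + 0.0420 × 11.8) = 0.406 / 1.496 = 0.2715 g VSS per g ultimate BOD removed.
Substrate removed = Q·(S₀ − S) = 755 m³/d × (2610 − 15.2) g/m³ = 1.96×10^6 g/d = 1959 kg/d.
Biomass synthesised: P_X = Y_obs × 1959 = 531.8 kg VSS/d.
Carbonaceous O₂ demand = substrate oxidised − cell-mass equivalent = 1959 − 1.42 × 531.8 = 1204 kg O₂/d.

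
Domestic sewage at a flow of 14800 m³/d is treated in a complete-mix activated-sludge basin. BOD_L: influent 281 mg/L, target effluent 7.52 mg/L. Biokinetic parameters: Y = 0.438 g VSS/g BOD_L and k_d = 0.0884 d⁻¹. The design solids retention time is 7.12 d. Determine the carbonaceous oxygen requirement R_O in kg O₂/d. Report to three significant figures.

R_O ≈ 2500 kg O₂/d

Observed yield with endogenous decay: Y_obs = Y / (1 + k_d·θ_c) = 0.438 / (1 + 0.0884 × 7.12) = 0.438 / 1.629 = 0.2688 g VSS/g BOD_L.
Mass of BOD_L removed per day: Q(S₀ − S) = 14800 × 273.5 g/m³ = 4048 kg/d.
P_X = Y_obs·Q·(S₀ − S) = 0.2688 × 4048 = 1088 kg VSS/d.
Carbonaceous O₂ demand = substrate oxidised − cell-mass equivalent = 4048 − 1.42 × 1088 = 2503 kg O₂/d.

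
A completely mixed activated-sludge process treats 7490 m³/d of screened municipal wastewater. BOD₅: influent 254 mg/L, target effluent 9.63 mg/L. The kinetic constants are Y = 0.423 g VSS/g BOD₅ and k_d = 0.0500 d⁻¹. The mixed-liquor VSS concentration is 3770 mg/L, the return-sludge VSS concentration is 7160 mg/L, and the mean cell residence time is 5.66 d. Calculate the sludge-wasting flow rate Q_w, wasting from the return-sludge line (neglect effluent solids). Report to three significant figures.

Steady-state biomass mass balance: V·X·(1 + k_d·θ_c) = Y·Q·(S₀ − S)·θ_c, so V = 0.423 × 7490 × (254 − 9.63) × 5.66 / [3770 × (1 + 0.0500 × 5.66)] = 4.38×10^6 / 4837 = 906.0 m³.
Wasting from the return line (neglecting effluent solids): Q_w = V·X / (θ_c·X_r) = 906.0 × 3770 / (5.66 × 7160) = 84.28 m³/d.

Q_w ≈ 84.3 m³/d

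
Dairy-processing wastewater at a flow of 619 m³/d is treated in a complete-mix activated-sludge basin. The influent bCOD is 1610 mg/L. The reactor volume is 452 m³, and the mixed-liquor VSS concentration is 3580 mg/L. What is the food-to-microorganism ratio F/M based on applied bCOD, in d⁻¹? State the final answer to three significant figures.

Food-to-microorganism ratio F/M = Q S₀ / (V X) = 619 × 1610 / (452.0 × 3580) = 0.6159 d⁻¹.

F/M ≈ 0.616 d⁻¹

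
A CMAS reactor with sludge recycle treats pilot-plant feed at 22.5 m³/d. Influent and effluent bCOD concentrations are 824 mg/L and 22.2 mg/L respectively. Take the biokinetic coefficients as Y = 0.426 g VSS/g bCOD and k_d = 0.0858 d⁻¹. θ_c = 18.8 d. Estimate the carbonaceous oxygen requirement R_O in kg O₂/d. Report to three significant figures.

Observed yield with endogenous decay: Y_obs = Y / (1 + k_d·θ_c) = 0.426 / (1 + 0.0858 × 18.8) = 0.426 / 2.613 = 0.1630 g VSS/g bCOD.
Mass of bCOD removed per day: Q(S₀ − S) = 22.5 × 801.8 g/m³ = 18.04 kg/d.
P_X = Y_obs·Q·(S₀ − S) = 0.1630 × 18.04 = 2.941 kg VSS/d.
R_O = Q·(S₀ − S) − 1.42·P_X = 18.04 − 1.42 × 2.941 = 13.86 kg O₂/d.

R_O ≈ 13.9 kg O₂/d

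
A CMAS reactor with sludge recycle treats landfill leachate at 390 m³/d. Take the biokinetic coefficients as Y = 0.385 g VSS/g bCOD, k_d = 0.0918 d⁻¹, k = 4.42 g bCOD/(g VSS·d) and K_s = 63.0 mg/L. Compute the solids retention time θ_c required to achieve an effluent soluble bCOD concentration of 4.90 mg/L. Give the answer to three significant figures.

θ_c ≈ 32.3 d

At the target effluent, Y k S/(K_s+S) = 0.385×4.42×4.90/67.90 = 0.1228 d⁻¹.
1/θ_c = 0.1228 − 0.0918 = 0.03100 d⁻¹, so θ_c = 32.25 d.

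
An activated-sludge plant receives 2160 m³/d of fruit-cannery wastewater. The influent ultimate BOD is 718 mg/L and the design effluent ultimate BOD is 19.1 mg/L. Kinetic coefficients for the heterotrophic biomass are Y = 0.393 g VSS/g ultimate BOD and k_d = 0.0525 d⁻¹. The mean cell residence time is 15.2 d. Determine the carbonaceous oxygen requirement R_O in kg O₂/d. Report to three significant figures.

R_O ≈ 1040 kg O₂/d

Observed yield with endogenous decay: Y_obs = Y / (1 + k_d·θ_c) = 0.393 / (1 + 0.0525 × 15.2) = 0.393 / 1.798 = 0.2186 g VSS/g ultimate BOD.
Q·(S₀ − S) = 2160 × (718 − 19.1) × 10⁻³ = 1510 kg/d removed.
P_X = Y_obs·Q·(S₀ − S) = 0.2186 × 1510 = 330.0 kg VSS/d.
R_O = Q·ΔS − 1.42 P_X = 1510 − 468.6 = 1041 kg O₂/d.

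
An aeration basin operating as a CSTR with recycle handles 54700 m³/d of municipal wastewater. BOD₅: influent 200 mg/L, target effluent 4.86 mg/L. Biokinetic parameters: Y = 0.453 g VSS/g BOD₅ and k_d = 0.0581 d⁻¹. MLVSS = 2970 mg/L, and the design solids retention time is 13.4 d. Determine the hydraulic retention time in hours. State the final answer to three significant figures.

Rearranging the biomass balance for a CMAS with decay, V = Y·Q·ΔS·θ_c / [X·(1+k_d θ_c)] = 0.453 × 54700 × (200 − 4.86) × 13.4 / [2970 × (1 + 0.0581 × 13.4)] = 6.48×10^7 / 5282 = 12266 m³.
Hydraulic retention time τ = V/Q = 12266 / 54700 = 0.2242 d = 5.382 h.

τ ≈ 5.38 h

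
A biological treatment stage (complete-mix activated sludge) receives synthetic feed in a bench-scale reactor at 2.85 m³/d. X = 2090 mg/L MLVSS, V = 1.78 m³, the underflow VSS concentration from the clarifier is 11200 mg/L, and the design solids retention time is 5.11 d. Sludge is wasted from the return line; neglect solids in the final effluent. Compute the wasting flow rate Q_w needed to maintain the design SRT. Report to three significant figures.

Q_w = (V·X)/(θ_c X_r) = 1.780 × 2090 / (5.11 × 11200) = 0.06500 m³/d.

Q_w ≈ 0.0650 m³/d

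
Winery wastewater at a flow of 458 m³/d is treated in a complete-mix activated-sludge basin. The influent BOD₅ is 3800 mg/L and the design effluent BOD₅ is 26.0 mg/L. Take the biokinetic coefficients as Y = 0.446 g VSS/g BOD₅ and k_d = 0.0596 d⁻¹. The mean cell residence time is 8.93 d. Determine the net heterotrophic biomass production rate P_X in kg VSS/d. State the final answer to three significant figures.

P_X ≈ 503 kg VSS/d

The observed yield is Y_obs = Y/(1 + k_d·θ_c) = 0.446 / (1 + 0.0596 × 8.93) = 0.446 / 1.532 = 0.2911 g VSS per g BOD₅ removed.
Substrate removed = Q·(S₀ − S) = 458 m³/d × (3800 − 26.0) g/m³ = 1.73×10^6 g/d = 1728 kg/d.
So the net sludge growth is P_X = 0.2911 × 1728 = 503.1 kg VSS/d.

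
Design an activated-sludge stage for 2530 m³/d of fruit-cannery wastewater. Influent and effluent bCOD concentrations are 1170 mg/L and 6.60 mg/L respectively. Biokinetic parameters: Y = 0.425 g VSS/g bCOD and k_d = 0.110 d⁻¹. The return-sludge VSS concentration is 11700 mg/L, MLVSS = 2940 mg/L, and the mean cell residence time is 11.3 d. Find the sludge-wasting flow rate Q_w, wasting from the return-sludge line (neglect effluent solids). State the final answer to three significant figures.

Q_w ≈ 47.7 m³/d

From the SRT design equation V = Y Q (S₀−S) θ_c / [X (1 + k_d θ_c)] = 0.425 × 2530 × (1170 − 6.60) × 11.3 / [2940 × (1 + 0.110 × 11.3)] = 1.41×10^7 / 6594 = 2144 m³.
θ_c = V·X/(Q_w·X_r) when wasting from the recycle, so Q_w = V·X/(θ_c·X_r) = 2144 × 2940 / (11.3 × 11700) = 47.67 m³/d.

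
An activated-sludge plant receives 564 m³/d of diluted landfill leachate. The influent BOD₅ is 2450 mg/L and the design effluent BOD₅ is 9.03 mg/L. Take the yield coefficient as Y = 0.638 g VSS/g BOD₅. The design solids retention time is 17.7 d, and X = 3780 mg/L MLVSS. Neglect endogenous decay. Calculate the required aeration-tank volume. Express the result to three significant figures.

V ≈ 4110 m³

V·X = Y·Q·ΔS·θ_c gives V = 0.638 × 564 × (2450 − 9.03) × 17.7 / 3780 = 4113 m³.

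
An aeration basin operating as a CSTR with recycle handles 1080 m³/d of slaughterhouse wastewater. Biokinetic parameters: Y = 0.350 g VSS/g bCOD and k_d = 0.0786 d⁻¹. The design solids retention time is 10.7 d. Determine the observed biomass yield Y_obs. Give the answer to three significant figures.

Observed yield with endogenous decay: Y_obs = Y / (1 + k_d·θ_c) = 0.350 / (1 + 0.0786 × 10.7) = 0.350 / 1.841 = 0.1901 g VSS/g bCOD.

Y_obs ≈ 0.190 g VSS/g bCOD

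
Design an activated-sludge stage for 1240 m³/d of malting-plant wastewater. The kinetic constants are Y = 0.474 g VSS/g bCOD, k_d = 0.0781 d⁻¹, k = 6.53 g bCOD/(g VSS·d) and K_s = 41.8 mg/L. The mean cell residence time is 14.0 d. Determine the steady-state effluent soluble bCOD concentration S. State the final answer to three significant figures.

Effluent substrate depends only on kinetics and SRT: S = K_s(1 + k_d θ_c) / [θ_c(Yk − k_d) − 1] = 41.8 × (1 + 0.0781 × 14.0) / [14.0 × (0.474 × 6.53 − 0.0781) − 1] = 87.50 / 41.24 = 2.122 mg/L.

S ≈ 2.12 mg/L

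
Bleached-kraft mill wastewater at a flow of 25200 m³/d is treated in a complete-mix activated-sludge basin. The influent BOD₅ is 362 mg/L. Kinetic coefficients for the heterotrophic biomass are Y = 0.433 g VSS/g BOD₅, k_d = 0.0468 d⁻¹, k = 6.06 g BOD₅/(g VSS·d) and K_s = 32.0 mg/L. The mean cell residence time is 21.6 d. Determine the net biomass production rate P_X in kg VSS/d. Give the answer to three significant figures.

P_X ≈ 1960 kg VSS/d

From the Monod/SRT balance for a CMAS, S = K_s·(1+k_d θ_c)/[θ_c·(Y k − k_d) − 1] = 32.0 × (1 + 0.0468 × 21.6) / [21.6 × (0.433 × 6.06 − 0.0468) − 1] = 64.35 / 54.67 = 1.177 mg/L.
The observed yield is Y_obs = Y/(1 + k_d·θ_c) = 0.433 / (1 + 0.0468 × 21.6) = 0.433 / 2.011 = 0.2153 g VSS per g BOD₅ removed.
Mass of BOD₅ removed per day: Q(S₀ − S) = 25200 × 360.8 g/m³ = 9093 kg/d.
So the net sludge growth is P_X = 0.2153 × 9093 = 1958 kg VSS/d.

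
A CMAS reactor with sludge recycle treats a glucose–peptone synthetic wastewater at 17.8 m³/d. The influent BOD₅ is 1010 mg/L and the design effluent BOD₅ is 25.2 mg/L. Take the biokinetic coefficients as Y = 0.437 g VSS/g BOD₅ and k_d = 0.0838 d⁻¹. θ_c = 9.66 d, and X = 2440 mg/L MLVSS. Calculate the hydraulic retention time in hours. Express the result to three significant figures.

From the SRT design equation V = Y Q (S₀−S) θ_c / [X (1 + k_d θ_c)] = 0.437 × 17.8 × (1010 − 25.2) × 9.66 / [2440 × (1 + 0.0838 × 9.66)] = 7.4×10^4 / 4415 = 16.76 m³.
τ = V/Q = 16.76/17.8 = 0.9416 d, or 22.60 h.

τ ≈ 22.6 h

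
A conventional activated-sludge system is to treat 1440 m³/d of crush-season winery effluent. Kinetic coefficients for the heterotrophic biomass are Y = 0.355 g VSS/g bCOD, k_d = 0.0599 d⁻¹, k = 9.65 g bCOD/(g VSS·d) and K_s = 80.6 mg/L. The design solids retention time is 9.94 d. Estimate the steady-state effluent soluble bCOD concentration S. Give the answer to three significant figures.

Effluent substrate depends only on kinetics and SRT: S = K_s(1 + k_d θ_c) / [θ_c(Yk − k_d) − 1] = 80.6 × (1 + 0.0599 × 9.94) / [9.94 × (0.355 × 9.65 − 0.0599) − 1] = 128.6 / 32.46 = 3.962 mg/L.

S ≈ 3.96 mg/L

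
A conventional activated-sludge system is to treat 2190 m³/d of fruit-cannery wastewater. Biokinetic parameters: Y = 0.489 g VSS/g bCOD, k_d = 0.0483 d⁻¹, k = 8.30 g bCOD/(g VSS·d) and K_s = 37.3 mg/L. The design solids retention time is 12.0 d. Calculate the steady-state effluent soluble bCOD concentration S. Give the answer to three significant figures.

S ≈ 1.25 mg/L

Effluent substrate depends only on kinetics and SRT: S = K_s(1 + k_d θ_c) / [θ_c(Yk − k_d) − 1] = 37.3 × (1 + 0.0483 × 12.0) / [12.0 × (0.489 × 8.30 − 0.0483) − 1] = 58.92 / 47.12 = 1.250 mg/L.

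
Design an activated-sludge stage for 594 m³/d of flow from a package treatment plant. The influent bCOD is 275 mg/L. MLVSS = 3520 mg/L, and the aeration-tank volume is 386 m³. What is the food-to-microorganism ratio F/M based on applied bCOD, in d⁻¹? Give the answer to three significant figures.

Food-to-microorganism ratio F/M = Q S₀ / (V X) = 594 × 275 / (386.0 × 3520) = 0.1202 d⁻¹.

F/M ≈ 0.120 d⁻¹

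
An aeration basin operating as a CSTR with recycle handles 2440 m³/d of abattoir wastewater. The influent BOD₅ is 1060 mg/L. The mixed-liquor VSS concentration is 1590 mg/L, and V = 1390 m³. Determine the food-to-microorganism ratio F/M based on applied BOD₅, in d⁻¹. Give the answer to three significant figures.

F/M = Q·S₀ / (V·X) = 2440 × 1060 / (1390 × 1590) = 1.170 g BOD₅·(g VSS·d)⁻¹.

F/M ≈ 1.17 d⁻¹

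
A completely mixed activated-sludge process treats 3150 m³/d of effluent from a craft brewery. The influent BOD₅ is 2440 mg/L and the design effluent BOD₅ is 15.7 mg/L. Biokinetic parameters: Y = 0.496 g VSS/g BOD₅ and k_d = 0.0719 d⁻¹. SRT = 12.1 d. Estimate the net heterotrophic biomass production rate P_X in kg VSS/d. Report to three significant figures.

Y_obs = Y / (1 + k_d θ_c) = 0.496 / (1 + 0.0719 × 12.1) = 0.496 / 1.870 = 0.2652.
Substrate removed = Q·(S₀ − S) = 3150 m³/d × (2440 − 15.7) g/m³ = 7.64×10^6 g/d = 7637 kg/d.
P_X = Y_obs · Q(S₀ − S) = 0.2652 × 7637 = 2026 kg VSS/d.

P_X ≈ 2030 kg VSS/d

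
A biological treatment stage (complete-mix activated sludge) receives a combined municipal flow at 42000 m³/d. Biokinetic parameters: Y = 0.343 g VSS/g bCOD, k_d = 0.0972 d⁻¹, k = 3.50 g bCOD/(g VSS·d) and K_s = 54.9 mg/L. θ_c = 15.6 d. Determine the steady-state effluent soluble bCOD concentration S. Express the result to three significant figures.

S ≈ 8.52 mg/L

For a completely mixed reactor with recycle the Lawrence–McCarty relation gives S = K_s·(1 + k_d·θ_c) / [θ_c·(Y·k − k_d) − 1] = 54.9 × (1 + 0.0972 × 15.6) / [15.6 × (0.343 × 3.50 − 0.0972) − 1] = 138.1 / 16.21 = 8.521 mg/L.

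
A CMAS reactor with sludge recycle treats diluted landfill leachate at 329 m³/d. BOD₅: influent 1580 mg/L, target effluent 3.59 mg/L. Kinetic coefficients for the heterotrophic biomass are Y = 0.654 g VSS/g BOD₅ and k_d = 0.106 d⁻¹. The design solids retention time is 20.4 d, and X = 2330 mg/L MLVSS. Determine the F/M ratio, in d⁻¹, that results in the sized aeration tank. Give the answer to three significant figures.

From the SRT design equation V = Y Q (S₀−S) θ_c / [X (1 + k_d θ_c)] = 0.654 × 329 × (1580 − 3.59) × 20.4 / [2330 × (1 + 0.106 × 20.4)] = 6.92×10^6 / 7368 = 939.1 m³.
Food-to-microorganism ratio F/M = Q S₀ / (V X) = 329 × 1580 / (939.1 × 2330) = 0.2376 d⁻¹.

F/M ≈ 0.238 d⁻¹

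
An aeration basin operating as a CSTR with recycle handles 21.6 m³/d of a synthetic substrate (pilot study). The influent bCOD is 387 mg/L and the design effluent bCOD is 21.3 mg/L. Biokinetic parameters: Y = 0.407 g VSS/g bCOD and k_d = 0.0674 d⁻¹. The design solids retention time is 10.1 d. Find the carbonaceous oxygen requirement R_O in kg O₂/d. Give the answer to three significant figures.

R_O ≈ 5.18 kg O₂/d

Correct the yield for decay: Y_obs = Y/(1 + k_d θ_c) = 0.407 / (1 + 0.0674 × 10.1) = 0.407 / 1.681 = 0.2422.
Substrate removed = Q·(S₀ − S) = 21.6 m³/d × (387 − 21.3) g/m³ = 7.9×10^3 g/d = 7.899 kg/d.
P_X = Y_obs·Q·(S₀ − S) = 0.2422 × 7.899 = 1.913 kg VSS/d.
Carbonaceous O₂ demand = substrate oxidised − cell-mass equivalent = 7.899 − 1.42 × 1.913 = 5.183 kg O₂/d.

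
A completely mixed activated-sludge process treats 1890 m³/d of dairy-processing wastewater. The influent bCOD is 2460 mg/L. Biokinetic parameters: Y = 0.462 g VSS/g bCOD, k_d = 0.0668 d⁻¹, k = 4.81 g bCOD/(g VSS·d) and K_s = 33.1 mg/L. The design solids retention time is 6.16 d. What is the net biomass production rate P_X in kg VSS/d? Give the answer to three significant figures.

P_X ≈ 1520 kg VSS/d

From the Monod/SRT balance for a CMAS, S = K_s·(1+k_d θ_c)/[θ_c·(Y k − k_d) − 1] = 33.1 × (1 + 0.0668 × 6.16) / [6.16 × (0.462 × 4.81 − 0.0668) − 1] = 46.72 / 12.28 = 3.805 mg/L.
Y_obs = Y / (1 + k_d θ_c) = 0.462 / (1 + 0.0668 × 6.16) = 0.462 / 1.411 = 0.3273.
Mass of bCOD removed per day: Q(S₀ − S) = 1890 × 2456 g/m³ = 4642 kg/d.
P_X = Y_obs · Q(S₀ − S) = 0.3273 × 4642 = 1519 kg VSS/d.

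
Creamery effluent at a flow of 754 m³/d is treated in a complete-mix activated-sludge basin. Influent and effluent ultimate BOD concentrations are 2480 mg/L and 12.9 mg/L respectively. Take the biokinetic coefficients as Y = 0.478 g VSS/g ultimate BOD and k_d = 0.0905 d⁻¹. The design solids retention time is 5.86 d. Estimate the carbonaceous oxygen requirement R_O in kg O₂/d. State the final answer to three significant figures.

R_O ≈ 1040 kg O₂/d

Y_obs = Y / (1 + k_d θ_c) = 0.478 / (1 + 0.0905 × 5.86) = 0.478 / 1.530 = 0.3124.
ΔS = 2480 − 12.9 = 2467 mg/L, so the substrate removal rate is 754 × 2467/1000 = 1860 kg ultimate BOD/d.
Net sludge production P_X = 0.3124 × 1860 = 581.0 kg VSS/d.
R_O = Q·(S₀ − S) − 1.42·P_X = 1860 − 1.42 × 581.0 = 1035 kg O₂/d.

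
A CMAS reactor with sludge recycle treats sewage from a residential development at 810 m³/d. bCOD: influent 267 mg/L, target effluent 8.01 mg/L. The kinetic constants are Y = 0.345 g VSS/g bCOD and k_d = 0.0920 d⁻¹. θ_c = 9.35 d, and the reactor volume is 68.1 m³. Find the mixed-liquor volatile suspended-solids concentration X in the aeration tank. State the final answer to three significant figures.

X ≈ 5340 mg/L

From V·X·(1 + k_d·θ_c) = Y·Q·(S₀ − S)·θ_c: X = 0.345 × 810 × (267 − 8.01) × 9.35 / [68.1 × (1 + 0.0920 × 9.35)] = 5342 mg/L.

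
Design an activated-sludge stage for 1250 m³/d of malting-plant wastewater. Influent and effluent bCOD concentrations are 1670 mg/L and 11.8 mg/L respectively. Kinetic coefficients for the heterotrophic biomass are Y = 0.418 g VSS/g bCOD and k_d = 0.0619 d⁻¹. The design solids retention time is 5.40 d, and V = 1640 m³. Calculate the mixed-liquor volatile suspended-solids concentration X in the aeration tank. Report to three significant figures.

X ≈ 2140 mg/L

From V·X·(1 + k_d·θ_c) = Y·Q·(S₀ − S)·θ_c: X = 0.418 × 1250 × (1670 − 11.8) × 5.40 / [1640 × (1 + 0.0619 × 5.40)] = 2138 mg/L.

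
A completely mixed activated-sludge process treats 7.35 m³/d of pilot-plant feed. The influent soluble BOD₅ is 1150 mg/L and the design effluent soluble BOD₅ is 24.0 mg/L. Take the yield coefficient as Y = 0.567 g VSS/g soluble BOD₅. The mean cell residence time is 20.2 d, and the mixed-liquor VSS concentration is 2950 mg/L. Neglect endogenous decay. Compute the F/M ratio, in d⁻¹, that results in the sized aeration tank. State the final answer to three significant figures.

F/M ≈ 0.0892 d⁻¹

Biomass mass balance (decay neglected): V·X = Y·Q·(S₀ − S)·θ_c, so V = 0.567 × 7.35 × (1150 − 24.0) × 20.2 / 2950 = 32.13 m³.
Food-to-microorganism ratio F/M = Q S₀ / (V X) = 7.35 × 1150 / (32.13 × 2950) = 0.08917 d⁻¹.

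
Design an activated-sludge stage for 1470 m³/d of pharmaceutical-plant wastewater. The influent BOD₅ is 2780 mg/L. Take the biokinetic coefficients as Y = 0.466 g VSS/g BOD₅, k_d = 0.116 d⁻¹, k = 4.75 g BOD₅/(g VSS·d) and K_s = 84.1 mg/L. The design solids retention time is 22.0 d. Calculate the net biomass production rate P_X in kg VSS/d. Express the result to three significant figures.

Effluent substrate depends only on kinetics and SRT: S = K_s(1 + k_d θ_c) / [θ_c(Yk − k_d) − 1] = 84.1 × (1 + 0.116 × 22.0) / [22.0 × (0.466 × 4.75 − 0.116) − 1] = 298.7 / 45.15 = 6.617 mg/L.
Correct the yield for decay: Y_obs = Y/(1 + k_d θ_c) = 0.466 / (1 + 0.116 × 22.0) = 0.466 / 3.552 = 0.1312.
Q·(S₀ − S) = 1470 × (2780 − 6.62) × 10⁻³ = 4077 kg/d removed.
Net biomass production P_X = Y_obs × Q·(S₀ − S) = 0.1312 × 4077 = 534.9 kg VSS/d.

P_X ≈ 535 kg VSS/d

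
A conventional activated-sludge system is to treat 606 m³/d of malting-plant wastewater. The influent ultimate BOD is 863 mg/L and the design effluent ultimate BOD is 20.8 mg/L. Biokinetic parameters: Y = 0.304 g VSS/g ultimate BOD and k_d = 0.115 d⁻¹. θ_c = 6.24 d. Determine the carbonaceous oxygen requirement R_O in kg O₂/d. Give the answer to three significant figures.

The observed yield is Y_obs = Y/(1 + k_d·θ_c) = 0.304 / (1 + 0.115 × 6.24) = 0.304 / 1.718 = 0.1770 g VSS per g ultimate BOD removed.
Mass of ultimate BOD removed per day: Q(S₀ − S) = 606 × 842.2 g/m³ = 510.4 kg/d.
P_X = Y_obs·Q·(S₀ − S) = 0.1770 × 510.4 = 90.33 kg VSS/d.
R_O = Q·(S₀ − S) − 1.42·P_X = 510.4 − 1.42 × 90.33 = 382.1 kg O₂/d.

R_O ≈ 382 kg O₂/d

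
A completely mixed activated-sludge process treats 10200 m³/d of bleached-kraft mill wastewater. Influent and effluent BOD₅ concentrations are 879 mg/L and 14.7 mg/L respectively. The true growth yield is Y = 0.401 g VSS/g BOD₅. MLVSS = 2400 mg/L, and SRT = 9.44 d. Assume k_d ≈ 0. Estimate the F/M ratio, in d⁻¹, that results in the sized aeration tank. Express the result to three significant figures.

With k_d = 0 the design equation reduces to V = Y Q (S₀−S) θ_c / X = 0.401 × 10200 × (879 − 14.7) × 9.44 / 2400 = 13905 m³.
F/M = Q·S₀ / (V·X) = 10200 × 879 / (13905 × 2400) = 0.2687 g BOD₅·(g VSS·d)⁻¹.

F/M ≈ 0.269 d⁻¹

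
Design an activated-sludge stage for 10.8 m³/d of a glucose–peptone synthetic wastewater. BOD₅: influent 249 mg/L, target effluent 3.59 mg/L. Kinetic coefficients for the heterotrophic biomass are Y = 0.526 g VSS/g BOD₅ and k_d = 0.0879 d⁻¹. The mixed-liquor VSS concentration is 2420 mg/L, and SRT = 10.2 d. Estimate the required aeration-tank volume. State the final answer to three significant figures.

Steady-state biomass mass balance: V·X·(1 + k_d·θ_c) = Y·Q·(S₀ − S)·θ_c, so V = 0.526 × 10.8 × (249 − 3.59) × 10.2 / [2420 × (1 + 0.0879 × 10.2)] = 1.42×10^4 / 4590 = 3.098 m³.

V ≈ 3.10 m³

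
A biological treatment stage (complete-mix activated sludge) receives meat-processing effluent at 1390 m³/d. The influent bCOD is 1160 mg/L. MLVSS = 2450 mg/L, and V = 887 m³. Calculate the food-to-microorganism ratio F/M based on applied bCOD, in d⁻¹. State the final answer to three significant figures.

F/M ≈ 0.742 d⁻¹

Food-to-microorganism ratio F/M = Q S₀ / (V X) = 1390 × 1160 / (887.0 × 2450) = 0.7420 d⁻¹.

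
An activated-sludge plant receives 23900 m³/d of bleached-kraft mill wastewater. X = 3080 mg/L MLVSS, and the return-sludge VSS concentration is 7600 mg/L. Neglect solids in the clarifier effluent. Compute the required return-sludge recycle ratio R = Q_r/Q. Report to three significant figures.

R ≈ 0.681

Mass balance around the secondary clarifier (neglecting effluent solids): R = X / (X_r − X) = 3080 / (7600 − 3080) = 0.6814.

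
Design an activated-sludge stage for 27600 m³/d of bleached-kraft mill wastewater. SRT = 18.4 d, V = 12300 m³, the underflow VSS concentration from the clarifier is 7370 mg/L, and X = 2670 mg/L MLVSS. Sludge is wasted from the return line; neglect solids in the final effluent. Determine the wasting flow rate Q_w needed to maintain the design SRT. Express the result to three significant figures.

Q_w ≈ 242 m³/d

Wasting from the return line (neglecting effluent solids): Q_w = V·X / (θ_c·X_r) = 12300 × 2670 / (18.4 × 7370) = 242.2 m³/d.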